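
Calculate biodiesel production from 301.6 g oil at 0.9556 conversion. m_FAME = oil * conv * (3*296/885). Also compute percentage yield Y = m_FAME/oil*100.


m_FAME = oil * conv * (3 * 296 / 885) = oil * conv * (888/885)
= 301.6 * 0.9556 * 888 / 885
= 289.1859 g
Y = m_FAME / oil * 100 = conv * (888/885) * 100
= 0.9556 * 888 / 885 * 100
= 95.88%

289.1859 g FAME; Y = 95.88%


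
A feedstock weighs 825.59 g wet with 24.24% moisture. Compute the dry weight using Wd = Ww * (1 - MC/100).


Wd = Ww * (1 - MC/100)
= 825.59 * (1 - 24.24/100)
= 625.4670 g

625.4670 g


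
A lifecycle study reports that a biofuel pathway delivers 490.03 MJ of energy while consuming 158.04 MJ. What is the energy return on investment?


EROI = E_out / E_in
= 490.03 / 158.04
= 3.1007

3.1007


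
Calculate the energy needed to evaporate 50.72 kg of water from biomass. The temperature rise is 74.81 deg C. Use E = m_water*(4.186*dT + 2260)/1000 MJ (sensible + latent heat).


E = m_water * (4.186 * dT + 2260) / 1000
= 50.72 * (4.186 * 74.81 + 2260) / 1000
= 130.5104 MJ

130.5104 MJ


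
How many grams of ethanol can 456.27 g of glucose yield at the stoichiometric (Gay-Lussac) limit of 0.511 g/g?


Theoretical ethanol yield: m_EtOH = 0.511 * m_glucose
m_EtOH = 0.511 * 456.27 = 233.1540 g

233.1540 g


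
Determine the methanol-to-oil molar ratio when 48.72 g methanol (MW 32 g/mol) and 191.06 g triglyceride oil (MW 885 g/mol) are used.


Molar ratio = n_MeOH / n_oil = (MeOH/32) / (oil/885) = (MeOH * 885) / (32 * oil)
= (48.72 * 885) / (32 * 191.06)
= 7.0523

7.0523


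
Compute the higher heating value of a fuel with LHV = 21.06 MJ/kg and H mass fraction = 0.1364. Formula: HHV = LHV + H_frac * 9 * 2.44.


HHV = LHV + H_frac * 9 * 2.44
= 21.06 + 0.1364 * 9 * 2.44
= 24.0553 MJ/kg

24.0553 MJ/kg


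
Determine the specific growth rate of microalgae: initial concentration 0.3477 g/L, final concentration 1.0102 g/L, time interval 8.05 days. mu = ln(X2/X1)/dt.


mu = ln(X2/X1) / dt
= ln(1.0102/0.3477) / 8.05
= 0.1325 per day

0.1325 per day


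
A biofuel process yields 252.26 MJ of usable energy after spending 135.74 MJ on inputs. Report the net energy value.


NEV = E_out - E_in
= 252.26 - 135.74
= 116.5200 MJ

116.5200 MJ


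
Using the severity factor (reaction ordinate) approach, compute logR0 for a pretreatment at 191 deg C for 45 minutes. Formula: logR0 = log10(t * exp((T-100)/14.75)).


logR0 = log10(t * exp((T - 100) / 14.75))
= log10(45 * exp((191 - 100) / 14.75))
= 4.3326

4.3326


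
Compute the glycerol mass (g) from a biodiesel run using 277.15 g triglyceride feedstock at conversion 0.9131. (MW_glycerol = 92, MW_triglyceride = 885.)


glycerol = oil * conv * (92/885)
= 277.15 * 0.9131 * 92 / 885
= 26.3074 g

26.3074 g


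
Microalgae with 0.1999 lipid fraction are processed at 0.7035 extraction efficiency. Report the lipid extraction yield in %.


Y = lipid_content * extraction_eff * 100
= 0.1999 * 0.7035 * 100
= 14.0630%

14.0630%


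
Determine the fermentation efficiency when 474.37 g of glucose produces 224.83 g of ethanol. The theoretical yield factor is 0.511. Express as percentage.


Fermentation efficiency = (actual / (0.511 * glucose)) * 100
= (224.83 / (0.511 * 474.37)) * 100
= 92.7505%

92.7505%


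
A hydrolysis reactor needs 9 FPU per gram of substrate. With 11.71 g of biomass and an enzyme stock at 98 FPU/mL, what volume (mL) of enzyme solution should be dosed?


V = dosage * m_sub / activity
V = 9 * 11.71 / 98
V = 1.0754 mL

1.0754 mL


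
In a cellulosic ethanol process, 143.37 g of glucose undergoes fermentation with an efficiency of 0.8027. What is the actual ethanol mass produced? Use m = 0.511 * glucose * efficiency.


Actual ethanol: m = 0.511 * 143.37 * 0.8027
m = 58.8075 g

58.8075 g


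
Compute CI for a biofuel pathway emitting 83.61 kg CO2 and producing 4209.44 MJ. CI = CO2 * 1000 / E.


CI = CO2 * 1000 / E
= 83.61 * 1000 / 4209.44
= 19.8625 g CO2/MJ

19.8625 g CO2/MJ


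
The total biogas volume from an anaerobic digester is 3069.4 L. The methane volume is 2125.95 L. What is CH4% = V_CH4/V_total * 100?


CH4% = V_CH4 / V_total * 100
= 2125.95 / 3069.4 * 100
= 69.2627%

69.2627%


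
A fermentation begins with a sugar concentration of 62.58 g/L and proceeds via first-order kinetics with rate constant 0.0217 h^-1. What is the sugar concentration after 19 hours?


S = S0 * exp(-k * t)
S = 62.58 * exp(-0.0217 * 19)
S = 41.4358 g/L

41.4358 g/L


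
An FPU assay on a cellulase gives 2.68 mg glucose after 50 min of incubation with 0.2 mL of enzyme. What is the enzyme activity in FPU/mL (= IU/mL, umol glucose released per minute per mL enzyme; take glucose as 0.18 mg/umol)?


Activity = glucose_mg / (0.18 mg/umol * V_mL * t_min)
= 2.68 / (0.18 * 0.2 * 50)
= 1.4889 FPU/mL

1.4889 FPU/mL


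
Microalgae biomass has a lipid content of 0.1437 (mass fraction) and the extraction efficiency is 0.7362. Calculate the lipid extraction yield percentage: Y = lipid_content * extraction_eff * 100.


Y = lipid_content * extraction_eff * 100
= 0.1437 * 0.7362 * 100
= 10.5792%

10.5792%


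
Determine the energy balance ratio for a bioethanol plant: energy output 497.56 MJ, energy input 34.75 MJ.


EROI = E_out / E_in
= 497.56 / 34.75
= 14.3183

14.3183


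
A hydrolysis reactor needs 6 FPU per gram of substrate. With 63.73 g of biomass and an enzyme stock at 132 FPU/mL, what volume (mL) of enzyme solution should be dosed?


V = dosage * m_sub / activity
V = 6 * 63.73 / 132
V = 2.8968 mL

2.8968 mL


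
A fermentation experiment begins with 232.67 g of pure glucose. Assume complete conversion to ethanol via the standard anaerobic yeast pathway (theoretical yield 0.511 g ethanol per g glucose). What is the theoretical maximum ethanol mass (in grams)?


Theoretical ethanol yield: m_EtOH = 0.511 * m_glucose
m_EtOH = 0.511 * 232.67 = 118.8944 g

118.8944 g


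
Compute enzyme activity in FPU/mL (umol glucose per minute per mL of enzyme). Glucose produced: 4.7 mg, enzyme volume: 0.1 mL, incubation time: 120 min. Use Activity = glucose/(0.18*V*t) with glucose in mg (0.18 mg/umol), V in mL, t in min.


Activity = glucose_mg / (0.18 mg/umol * V_mL * t_min)
= 4.7 / (0.18 * 0.1 * 120)
= 2.1759 FPU/mL

2.1759 FPU/mL


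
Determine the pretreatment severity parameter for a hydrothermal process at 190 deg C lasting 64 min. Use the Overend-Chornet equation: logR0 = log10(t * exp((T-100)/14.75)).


logR0 = log10(t * exp((T - 100) / 14.75))
= log10(64 * exp((190 - 100) / 14.75))
= 4.4561

4.4561


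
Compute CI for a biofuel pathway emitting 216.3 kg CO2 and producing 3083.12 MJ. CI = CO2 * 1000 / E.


CI = CO2 * 1000 / E
= 216.3 * 1000 / 3083.12
= 70.1562 g CO2/MJ

70.1562 g CO2/MJ


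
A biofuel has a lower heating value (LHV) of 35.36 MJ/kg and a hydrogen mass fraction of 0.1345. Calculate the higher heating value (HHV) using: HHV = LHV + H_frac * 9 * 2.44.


HHV = LHV + H_frac * 9 * 2.44
= 35.36 + 0.1345 * 9 * 2.44
= 38.3136 MJ/kg

38.3136 MJ/kg


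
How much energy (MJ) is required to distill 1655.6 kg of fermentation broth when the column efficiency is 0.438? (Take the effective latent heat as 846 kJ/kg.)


E = m * 846 / (eta * 1000)
= 1655.6 * 846 / (0.438 * 1000)
= 3197.8027 MJ

3197.8027 MJ


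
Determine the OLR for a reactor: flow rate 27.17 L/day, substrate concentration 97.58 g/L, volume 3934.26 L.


OLR = Q * S / V
= 27.17 * 97.58 / 3934.26
= 0.6739 g/L/day

0.6739 g/L/day


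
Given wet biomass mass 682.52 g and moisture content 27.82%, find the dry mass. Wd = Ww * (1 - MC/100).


Wd = Ww * (1 - MC/100)
= 682.52 * (1 - 27.82/100)
= 492.6429 g

492.6429 g


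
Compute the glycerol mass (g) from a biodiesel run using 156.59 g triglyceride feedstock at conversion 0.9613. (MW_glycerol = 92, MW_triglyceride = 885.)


glycerol = oil * conv * (92/885)
= 156.59 * 0.9613 * 92 / 885
= 15.6483 g

15.6483 g


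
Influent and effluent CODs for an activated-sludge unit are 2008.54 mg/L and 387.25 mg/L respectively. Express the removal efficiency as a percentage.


eta = (COD_in - COD_out) / COD_in * 100
= (2008.54 - 387.25) / 2008.54 * 100
= 80.7198%

80.7198%


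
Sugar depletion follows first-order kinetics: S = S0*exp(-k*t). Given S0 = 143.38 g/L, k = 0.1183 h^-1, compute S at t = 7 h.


S = S0 * exp(-k * t)
S = 143.38 * exp(-0.1183 * 7)
S = 62.6396 g/L

62.6396 g/L


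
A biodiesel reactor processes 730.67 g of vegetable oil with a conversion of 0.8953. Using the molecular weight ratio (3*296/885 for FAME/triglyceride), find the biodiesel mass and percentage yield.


m_FAME = oil * conv * (3 * 296 / 885) = oil * conv * (888/885)
= 730.67 * 0.8953 * 888 / 885
= 656.3864 g
Y = m_FAME / oil * 100 = conv * (888/885) * 100
= 0.8953 * 888 / 885 * 100
= 89.83%

656.3864 g FAME; Y = 89.83%


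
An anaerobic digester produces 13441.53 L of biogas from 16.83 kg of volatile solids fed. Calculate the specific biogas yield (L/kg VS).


Y = V / VS
= 13441.53 / 16.83
= 798.6649 L/kg VS

798.6649 L/kg VS


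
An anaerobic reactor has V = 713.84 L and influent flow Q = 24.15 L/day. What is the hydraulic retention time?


HRT = V / Q
= 713.84 / 24.15
= 29.5586 days

29.5586 days


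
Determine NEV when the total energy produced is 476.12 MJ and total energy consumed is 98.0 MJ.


NEV = E_out - E_in
= 476.12 - 98.0
= 378.1200 MJ

378.1200 MJ


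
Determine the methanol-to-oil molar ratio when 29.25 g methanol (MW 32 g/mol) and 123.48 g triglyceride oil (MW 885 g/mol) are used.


Molar ratio = n_MeOH / n_oil = (MeOH/32) / (oil/885) = (MeOH * 885) / (32 * oil)
= (29.25 * 885) / (32 * 123.48)
= 6.5512

6.5512


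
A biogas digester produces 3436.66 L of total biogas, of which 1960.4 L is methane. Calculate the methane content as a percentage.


CH4% = V_CH4 / V_total * 100
= 1960.4 / 3436.66 * 100
= 57.0438%

57.0438%


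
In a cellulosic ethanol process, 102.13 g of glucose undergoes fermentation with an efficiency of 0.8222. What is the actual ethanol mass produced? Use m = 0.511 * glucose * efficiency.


Actual ethanol: m = 0.511 * 102.13 * 0.8222
m = 42.9093 g

42.9093 g


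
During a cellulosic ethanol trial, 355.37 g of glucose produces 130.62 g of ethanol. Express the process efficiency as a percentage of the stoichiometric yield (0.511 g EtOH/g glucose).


Fermentation efficiency = (actual / (0.511 * glucose)) * 100
= (130.62 / (0.511 * 355.37)) * 100
= 71.9297%

71.9297%


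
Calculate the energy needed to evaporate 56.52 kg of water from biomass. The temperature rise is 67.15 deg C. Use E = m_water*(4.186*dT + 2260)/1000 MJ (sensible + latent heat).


E = m_water * (4.186 * dT + 2260) / 1000
= 56.52 * (4.186 * 67.15 + 2260) / 1000
= 143.6224 MJ

143.6224 MJ


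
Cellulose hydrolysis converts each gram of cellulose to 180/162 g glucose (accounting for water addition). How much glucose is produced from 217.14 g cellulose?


glucose = cellulose * 180/162
= 217.14 * 180/162
= 241.2667 g

241.2667 g


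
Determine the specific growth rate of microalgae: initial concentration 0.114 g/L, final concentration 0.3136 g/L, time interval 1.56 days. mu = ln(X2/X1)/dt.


mu = ln(X2/X1) / dt
= ln(0.3136/0.114) / 1.56
= 0.6487 per day

0.6487 per day


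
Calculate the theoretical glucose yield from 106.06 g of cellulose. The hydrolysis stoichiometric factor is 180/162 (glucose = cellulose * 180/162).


glucose = cellulose * 180/162
= 106.06 * 180/162
= 117.8444 g

117.8444 g


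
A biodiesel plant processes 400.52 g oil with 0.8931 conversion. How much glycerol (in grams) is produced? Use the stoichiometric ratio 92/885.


glycerol = oil * conv * (92/885)
= 400.52 * 0.8931 * 92 / 885
= 37.1851 g

37.1851 g


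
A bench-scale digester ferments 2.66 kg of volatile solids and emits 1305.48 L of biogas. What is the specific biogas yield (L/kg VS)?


Y = V / VS
= 1305.48 / 2.66
= 490.7820 L/kg VS

490.7820 L/kg VS


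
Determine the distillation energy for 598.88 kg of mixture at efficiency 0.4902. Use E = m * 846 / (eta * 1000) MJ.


E = m * 846 / (eta * 1000)
= 598.88 * 846 / (0.4902 * 1000)
= 1033.5628 MJ

1033.5628 MJ


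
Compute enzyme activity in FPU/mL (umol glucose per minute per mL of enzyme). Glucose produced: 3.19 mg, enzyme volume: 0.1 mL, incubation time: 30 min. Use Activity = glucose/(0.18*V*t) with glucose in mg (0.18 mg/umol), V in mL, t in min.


Activity = glucose_mg / (0.18 mg/umol * V_mL * t_min)
= 3.19 / (0.18 * 0.1 * 30)
= 5.9074 FPU/mL

5.9074 FPU/mL


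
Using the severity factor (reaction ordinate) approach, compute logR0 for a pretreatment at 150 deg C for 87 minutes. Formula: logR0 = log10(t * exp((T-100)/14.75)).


logR0 = log10(t * exp((T - 100) / 14.75))
= log10(87 * exp((150 - 100) / 14.75))
= 3.4117

3.4117


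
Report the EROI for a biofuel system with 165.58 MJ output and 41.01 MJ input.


EROI = E_out / E_in
= 165.58 / 41.01
= 4.0376

4.0376


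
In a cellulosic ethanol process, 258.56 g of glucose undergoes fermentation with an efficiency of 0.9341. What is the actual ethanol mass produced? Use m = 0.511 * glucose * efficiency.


Actual ethanol: m = 0.511 * 258.56 * 0.9341
m = 123.4172 g

123.4172 g


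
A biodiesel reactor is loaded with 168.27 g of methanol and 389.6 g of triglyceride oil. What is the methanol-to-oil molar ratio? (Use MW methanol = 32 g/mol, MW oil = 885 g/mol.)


Molar ratio = n_MeOH / n_oil = (MeOH/32) / (oil/885) = (MeOH * 885) / (32 * oil)
= (168.27 * 885) / (32 * 389.6)
= 11.9449

11.9449


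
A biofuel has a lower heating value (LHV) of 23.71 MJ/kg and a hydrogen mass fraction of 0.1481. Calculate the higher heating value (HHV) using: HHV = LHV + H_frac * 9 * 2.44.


HHV = LHV + H_frac * 9 * 2.44
= 23.71 + 0.1481 * 9 * 2.44
= 26.9623 MJ/kg

26.9623 MJ/kg


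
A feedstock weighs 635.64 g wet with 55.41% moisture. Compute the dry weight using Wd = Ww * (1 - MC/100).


Wd = Ww * (1 - MC/100)
= 635.64 * (1 - 55.41/100)
= 283.4319 g

283.4319 g


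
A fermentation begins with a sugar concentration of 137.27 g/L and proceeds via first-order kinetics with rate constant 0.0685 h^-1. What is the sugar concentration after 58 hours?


S = S0 * exp(-k * t)
S = 137.27 * exp(-0.0685 * 58)
S = 2.5830 g/L

2.5830 g/L


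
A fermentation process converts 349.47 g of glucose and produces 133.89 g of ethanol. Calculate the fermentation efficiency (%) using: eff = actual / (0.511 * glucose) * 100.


Fermentation efficiency = (actual / (0.511 * glucose)) * 100
= (133.89 / (0.511 * 349.47)) * 100
= 74.9751%

74.9751%


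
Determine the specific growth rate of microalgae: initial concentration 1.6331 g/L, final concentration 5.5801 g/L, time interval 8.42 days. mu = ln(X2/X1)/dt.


mu = ln(X2/X1) / dt
= ln(5.5801/1.6331) / 8.42
= 0.1459 per day

0.1459 per day


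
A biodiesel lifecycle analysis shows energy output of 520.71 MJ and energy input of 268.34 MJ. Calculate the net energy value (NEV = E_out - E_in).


NEV = E_out - E_in
= 520.71 - 268.34
= 252.3700 MJ

252.3700 MJ


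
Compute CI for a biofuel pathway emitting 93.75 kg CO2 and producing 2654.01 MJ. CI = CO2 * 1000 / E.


CI = CO2 * 1000 / E
= 93.75 * 1000 / 2654.01
= 35.3239 g CO2/MJ

35.3239 g CO2/MJ


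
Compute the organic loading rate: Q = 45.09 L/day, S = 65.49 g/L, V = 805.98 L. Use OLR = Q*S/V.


OLR = Q * S / V
= 45.09 * 65.49 / 805.98
= 3.6638 g/L/day

3.6638 g/L/day


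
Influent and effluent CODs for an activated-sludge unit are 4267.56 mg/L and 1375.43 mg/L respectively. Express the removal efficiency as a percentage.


eta = (COD_in - COD_out) / COD_in * 100
= (4267.56 - 1375.43) / 4267.56 * 100
= 67.7701%

67.7701%


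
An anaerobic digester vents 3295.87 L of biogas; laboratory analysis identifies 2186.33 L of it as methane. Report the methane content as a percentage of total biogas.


CH4% = V_CH4 / V_total * 100
= 2186.33 / 3295.87 * 100
= 66.3354%

66.3354%


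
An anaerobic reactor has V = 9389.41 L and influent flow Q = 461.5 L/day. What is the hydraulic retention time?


HRT = V / Q
= 9389.41 / 461.5
= 20.3454 days

20.3454 days


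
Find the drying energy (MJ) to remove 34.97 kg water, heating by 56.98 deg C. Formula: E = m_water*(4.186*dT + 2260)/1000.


E = m_water * (4.186 * dT + 2260) / 1000
= 34.97 * (4.186 * 56.98 + 2260) / 1000
= 87.3732 MJ

87.3732 MJ


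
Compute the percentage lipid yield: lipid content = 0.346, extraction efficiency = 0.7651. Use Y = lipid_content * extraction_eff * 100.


Y = lipid_content * extraction_eff * 100
= 0.346 * 0.7651 * 100
= 26.4725%

26.4725%


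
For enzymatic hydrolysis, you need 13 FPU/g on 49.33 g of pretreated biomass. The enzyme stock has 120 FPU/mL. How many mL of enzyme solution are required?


V = dosage * m_sub / activity
V = 13 * 49.33 / 120
V = 5.3441 mL

5.3441 mL


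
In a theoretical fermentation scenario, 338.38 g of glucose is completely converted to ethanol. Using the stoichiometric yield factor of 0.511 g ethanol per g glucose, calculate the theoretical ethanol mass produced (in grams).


Theoretical ethanol yield: m_EtOH = 0.511 * m_glucose
m_EtOH = 0.511 * 338.38 = 172.9122 g

172.9122 g


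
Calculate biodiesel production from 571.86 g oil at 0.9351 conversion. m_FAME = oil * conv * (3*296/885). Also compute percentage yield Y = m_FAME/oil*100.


m_FAME = oil * conv * (3 * 296 / 885) = oil * conv * (888/885)
= 571.86 * 0.9351 * 888 / 885
= 536.5590 g
Y = m_FAME / oil * 100 = conv * (888/885) * 100
= 0.9351 * 888 / 885 * 100
= 93.83%

536.5590 g FAME; Y = 93.83%


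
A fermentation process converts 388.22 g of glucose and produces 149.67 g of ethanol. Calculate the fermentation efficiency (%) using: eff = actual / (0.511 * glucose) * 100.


Fermentation efficiency = (actual / (0.511 * glucose)) * 100
= (149.67 / (0.511 * 388.22)) * 100
= 75.4460%

75.4460%


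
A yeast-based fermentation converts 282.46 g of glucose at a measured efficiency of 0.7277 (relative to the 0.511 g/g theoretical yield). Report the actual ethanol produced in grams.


Actual ethanol: m = 0.511 * 282.46 * 0.7277
m = 105.0341 g

105.0341 g


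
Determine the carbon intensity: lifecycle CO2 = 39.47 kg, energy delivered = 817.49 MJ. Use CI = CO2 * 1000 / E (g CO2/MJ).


CI = CO2 * 1000 / E
= 39.47 * 1000 / 817.49
= 48.2819 g CO2/MJ

48.2819 g CO2/MJ


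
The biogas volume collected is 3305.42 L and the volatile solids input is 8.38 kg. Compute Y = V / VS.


Y = V / VS
= 3305.42 / 8.38
= 394.4415 L/kg VS

394.4415 L/kg VS


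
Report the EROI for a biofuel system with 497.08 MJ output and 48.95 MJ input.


EROI = E_out / E_in
= 497.08 / 48.95
= 10.1549

10.1549


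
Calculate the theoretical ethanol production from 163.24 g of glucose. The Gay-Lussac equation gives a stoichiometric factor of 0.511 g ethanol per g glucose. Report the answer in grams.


Theoretical ethanol yield: m_EtOH = 0.511 * m_glucose
m_EtOH = 0.511 * 163.24 = 83.4156 g

83.4156 g


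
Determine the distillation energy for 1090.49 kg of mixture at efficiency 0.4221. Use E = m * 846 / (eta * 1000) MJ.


E = m * 846 / (eta * 1000)
= 1090.49 * 846 / (0.4221 * 1000)
= 2185.6303 MJ

2185.6303 MJ


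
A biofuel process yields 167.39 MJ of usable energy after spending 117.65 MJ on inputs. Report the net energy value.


NEV = E_out - E_in
= 167.39 - 117.65
= 49.7400 MJ

49.7400 MJ


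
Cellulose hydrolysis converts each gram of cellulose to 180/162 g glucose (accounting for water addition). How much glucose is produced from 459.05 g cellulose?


glucose = cellulose * 180/162
= 459.05 * 180/162
= 510.0556 g

510.0556 g


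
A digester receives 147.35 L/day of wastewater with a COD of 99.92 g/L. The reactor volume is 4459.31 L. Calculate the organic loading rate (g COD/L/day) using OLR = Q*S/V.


OLR = Q * S / V
= 147.35 * 99.92 / 4459.31
= 3.3017 g/L/day

3.3017 g/L/day


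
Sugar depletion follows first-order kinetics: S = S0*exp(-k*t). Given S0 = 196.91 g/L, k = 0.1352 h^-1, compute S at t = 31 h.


S = S0 * exp(-k * t)
S = 196.91 * exp(-0.1352 * 31)
S = 2.9789 g/L

2.9789 g/L


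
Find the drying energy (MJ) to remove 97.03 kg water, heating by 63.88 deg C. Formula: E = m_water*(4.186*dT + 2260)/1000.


E = m_water * (4.186 * dT + 2260) / 1000
= 97.03 * (4.186 * 63.88 + 2260) / 1000
= 245.2338 MJ

245.2338 MJ


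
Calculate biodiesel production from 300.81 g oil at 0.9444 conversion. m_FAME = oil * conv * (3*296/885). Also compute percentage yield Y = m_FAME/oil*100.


m_FAME = oil * conv * (3 * 296 / 885) = oil * conv * (888/885)
= 300.81 * 0.9444 * 888 / 885
= 285.0480 g
Y = m_FAME / oil * 100 = conv * (888/885) * 100
= 0.9444 * 888 / 885 * 100
= 94.76%

285.0480 g FAME; Y = 94.76%


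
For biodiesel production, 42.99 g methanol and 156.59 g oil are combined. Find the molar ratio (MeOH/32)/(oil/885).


Molar ratio = n_MeOH / n_oil = (MeOH/32) / (oil/885) = (MeOH * 885) / (32 * oil)
= (42.99 * 885) / (32 * 156.59)
= 7.5927

7.5927


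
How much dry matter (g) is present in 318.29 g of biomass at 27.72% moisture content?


Wd = Ww * (1 - MC/100)
= 318.29 * (1 - 27.72/100)
= 230.0600 g

230.0600 g


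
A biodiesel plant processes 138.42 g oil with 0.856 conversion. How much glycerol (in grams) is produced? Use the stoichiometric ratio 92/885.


glycerol = oil * conv * (92/885)
= 138.42 * 0.856 * 92 / 885
= 12.3173 g

12.3173 g


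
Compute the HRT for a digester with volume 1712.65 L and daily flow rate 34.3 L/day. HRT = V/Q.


HRT = V / Q
= 1712.65 / 34.3
= 49.9315 days

49.9315 days


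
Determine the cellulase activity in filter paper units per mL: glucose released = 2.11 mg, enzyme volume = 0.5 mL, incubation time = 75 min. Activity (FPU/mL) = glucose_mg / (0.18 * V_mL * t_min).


Activity = glucose_mg / (0.18 mg/umol * V_mL * t_min)
= 2.11 / (0.18 * 0.5 * 75)
= 0.3126 FPU/mL

0.3126 FPU/mL


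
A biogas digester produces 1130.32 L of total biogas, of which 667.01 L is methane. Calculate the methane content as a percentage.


CH4% = V_CH4 / V_total * 100
= 667.01 / 1130.32 * 100
= 59.0107%

59.0107%


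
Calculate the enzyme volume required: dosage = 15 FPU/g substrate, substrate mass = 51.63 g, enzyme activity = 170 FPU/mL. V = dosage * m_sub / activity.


V = dosage * m_sub / activity
V = 15 * 51.63 / 170
V = 4.5556 mL

4.5556 mL


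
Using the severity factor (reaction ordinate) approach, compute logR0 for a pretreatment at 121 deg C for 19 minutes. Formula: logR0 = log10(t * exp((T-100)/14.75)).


logR0 = log10(t * exp((T - 100) / 14.75))
= log10(19 * exp((121 - 100) / 14.75))
= 1.8971

1.8971


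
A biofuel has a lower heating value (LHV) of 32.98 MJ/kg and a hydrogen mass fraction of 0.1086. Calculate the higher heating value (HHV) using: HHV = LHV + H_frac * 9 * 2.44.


HHV = LHV + H_frac * 9 * 2.44
= 32.98 + 0.1086 * 9 * 2.44
= 35.3649 MJ/kg

35.3649 MJ/kg


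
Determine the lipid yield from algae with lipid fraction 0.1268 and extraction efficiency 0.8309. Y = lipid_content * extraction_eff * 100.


Y = lipid_content * extraction_eff * 100
= 0.1268 * 0.8309 * 100
= 10.5358%

10.5358%


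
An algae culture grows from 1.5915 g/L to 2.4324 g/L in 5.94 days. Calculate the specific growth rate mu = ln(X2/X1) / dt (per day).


mu = ln(X2/X1) / dt
= ln(2.4324/1.5915) / 5.94
= 0.0714 per day

0.0714 per day


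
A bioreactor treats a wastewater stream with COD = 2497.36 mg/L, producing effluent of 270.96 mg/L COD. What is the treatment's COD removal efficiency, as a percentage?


eta = (COD_in - COD_out) / COD_in * 100
= (2497.36 - 270.96) / 2497.36 * 100
= 89.1501%

89.1501%


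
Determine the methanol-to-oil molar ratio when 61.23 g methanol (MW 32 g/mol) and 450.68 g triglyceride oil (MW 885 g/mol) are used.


Molar ratio = n_MeOH / n_oil = (MeOH/32) / (oil/885) = (MeOH * 885) / (32 * oil)
= (61.23 * 885) / (32 * 450.68)
= 3.7574

3.7574


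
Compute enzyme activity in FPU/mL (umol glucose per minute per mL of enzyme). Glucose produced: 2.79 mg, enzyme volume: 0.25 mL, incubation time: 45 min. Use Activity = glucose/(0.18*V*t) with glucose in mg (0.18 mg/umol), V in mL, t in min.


Activity = glucose_mg / (0.18 mg/umol * V_mL * t_min)
= 2.79 / (0.18 * 0.25 * 45)
= 1.3778 FPU/mL

1.3778 FPU/mL


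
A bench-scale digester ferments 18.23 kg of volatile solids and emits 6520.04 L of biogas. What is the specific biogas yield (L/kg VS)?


Y = V / VS
= 6520.04 / 18.23
= 357.6544 L/kg VS

357.6544 L/kg VS


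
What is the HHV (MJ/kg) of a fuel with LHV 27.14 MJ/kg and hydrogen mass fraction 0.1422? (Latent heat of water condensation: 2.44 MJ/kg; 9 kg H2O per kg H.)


HHV = LHV + H_frac * 9 * 2.44
= 27.14 + 0.1422 * 9 * 2.44
= 30.2627 MJ/kg

30.2627 MJ/kg


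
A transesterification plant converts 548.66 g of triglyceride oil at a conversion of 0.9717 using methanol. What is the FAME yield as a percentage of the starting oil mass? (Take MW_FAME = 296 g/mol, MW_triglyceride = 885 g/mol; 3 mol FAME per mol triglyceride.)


m_FAME = oil * conv * (3 * 296 / 885) = oil * conv * (888/885)
= 548.66 * 0.9717 * 888 / 885
= 534.9402 g
Y = m_FAME / oil * 100 = conv * (888/885) * 100
= 0.9717 * 888 / 885 * 100
= 97.50%

97.50%


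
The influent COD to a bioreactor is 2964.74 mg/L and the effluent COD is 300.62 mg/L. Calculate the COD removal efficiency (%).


eta = (COD_in - COD_out) / COD_in * 100
= (2964.74 - 300.62) / 2964.74 * 100
= 89.8602%

89.8602%


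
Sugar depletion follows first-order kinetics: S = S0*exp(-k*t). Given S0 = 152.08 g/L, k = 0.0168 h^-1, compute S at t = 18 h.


S = S0 * exp(-k * t)
S = 152.08 * exp(-0.0168 * 18)
S = 112.3936 g/L

112.3936 g/L


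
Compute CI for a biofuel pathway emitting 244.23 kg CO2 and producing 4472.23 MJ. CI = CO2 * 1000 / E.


CI = CO2 * 1000 / E
= 244.23 * 1000 / 4472.23
= 54.6103 g CO2/MJ

54.6103 g CO2/MJ


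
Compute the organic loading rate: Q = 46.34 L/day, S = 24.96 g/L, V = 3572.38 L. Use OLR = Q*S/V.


OLR = Q * S / V
= 46.34 * 24.96 / 3572.38
= 0.3238 g/L/day

0.3238 g/L/day


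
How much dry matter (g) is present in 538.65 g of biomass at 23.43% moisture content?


Wd = Ww * (1 - MC/100)
= 538.65 * (1 - 23.43/100)
= 412.4443 g

412.4443 g


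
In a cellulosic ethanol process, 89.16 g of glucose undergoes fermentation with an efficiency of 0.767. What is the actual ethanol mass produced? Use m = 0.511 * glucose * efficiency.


Actual ethanol: m = 0.511 * 89.16 * 0.767
m = 34.9451 g

34.9451 g


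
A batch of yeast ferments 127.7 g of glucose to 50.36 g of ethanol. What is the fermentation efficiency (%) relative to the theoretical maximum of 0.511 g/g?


Fermentation efficiency = (actual / (0.511 * glucose)) * 100
= (50.36 / (0.511 * 127.7)) * 100
= 77.1745%

77.1745%


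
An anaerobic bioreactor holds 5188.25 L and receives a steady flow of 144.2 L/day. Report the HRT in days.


HRT = V / Q
= 5188.25 / 144.2
= 35.9795 days

35.9795 days


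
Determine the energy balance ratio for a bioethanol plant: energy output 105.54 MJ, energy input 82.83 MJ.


EROI = E_out / E_in
= 105.54 / 82.83
= 1.2742

1.2742


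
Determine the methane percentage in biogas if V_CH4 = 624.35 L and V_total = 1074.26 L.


CH4% = V_CH4 / V_total * 100
= 624.35 / 1074.26 * 100
= 58.1191%

58.1191%


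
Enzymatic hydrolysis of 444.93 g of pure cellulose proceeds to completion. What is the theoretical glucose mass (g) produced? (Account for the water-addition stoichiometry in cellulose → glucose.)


glucose = cellulose * 180/162
= 444.93 * 180/162
= 494.3667 g

494.3667 g


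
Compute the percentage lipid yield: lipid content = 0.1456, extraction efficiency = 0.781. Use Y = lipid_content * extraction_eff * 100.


Y = lipid_content * extraction_eff * 100
= 0.1456 * 0.781 * 100
= 11.3714%

11.3714%


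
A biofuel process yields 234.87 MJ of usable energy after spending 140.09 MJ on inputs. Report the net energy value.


NEV = E_out - E_in
= 234.87 - 140.09
= 94.7800 MJ

94.7800 MJ


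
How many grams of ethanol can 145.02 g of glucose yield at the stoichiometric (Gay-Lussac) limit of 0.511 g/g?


Theoretical ethanol yield: m_EtOH = 0.511 * m_glucose
m_EtOH = 0.511 * 145.02 = 74.1052 g

74.1052 g


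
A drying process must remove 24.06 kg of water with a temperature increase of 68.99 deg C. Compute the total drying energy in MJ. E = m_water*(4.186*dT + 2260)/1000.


E = m_water * (4.186 * dT + 2260) / 1000
= 24.06 * (4.186 * 68.99 + 2260) / 1000
= 61.3239 MJ

61.3239 MJ


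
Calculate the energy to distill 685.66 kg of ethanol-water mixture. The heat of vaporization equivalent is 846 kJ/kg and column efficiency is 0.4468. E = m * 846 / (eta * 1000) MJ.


E = m * 846 / (eta * 1000)
= 685.66 * 846 / (0.4468 * 1000)
= 1298.2730 MJ

1298.2730 MJ


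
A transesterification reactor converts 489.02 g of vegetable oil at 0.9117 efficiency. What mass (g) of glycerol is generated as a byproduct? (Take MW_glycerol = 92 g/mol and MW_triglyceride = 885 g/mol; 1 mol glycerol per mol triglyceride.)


glycerol = oil * conv * (92/885)
= 489.02 * 0.9117 * 92 / 885
= 46.3472 g

46.3472 g


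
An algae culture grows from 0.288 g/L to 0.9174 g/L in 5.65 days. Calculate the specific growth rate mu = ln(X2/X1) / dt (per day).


mu = ln(X2/X1) / dt
= ln(0.9174/0.288) / 5.65
= 0.2051 per day

0.2051 per day


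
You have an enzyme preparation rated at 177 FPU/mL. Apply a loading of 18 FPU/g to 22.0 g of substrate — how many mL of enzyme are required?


V = dosage * m_sub / activity
V = 18 * 22.0 / 177
V = 2.2373 mL

2.2373 mL


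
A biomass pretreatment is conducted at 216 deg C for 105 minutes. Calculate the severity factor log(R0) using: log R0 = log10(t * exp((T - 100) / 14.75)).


logR0 = log10(t * exp((T - 100) / 14.75))
= log10(105 * exp((216 - 100) / 14.75))
= 5.4367

5.4367


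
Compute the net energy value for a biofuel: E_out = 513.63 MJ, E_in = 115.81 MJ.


NEV = E_out - E_in
= 513.63 - 115.81
= 397.8200 MJ

397.8200 MJ


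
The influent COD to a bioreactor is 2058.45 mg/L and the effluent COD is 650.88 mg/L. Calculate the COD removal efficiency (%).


eta = (COD_in - COD_out) / COD_in * 100
= (2058.45 - 650.88) / 2058.45 * 100
= 68.3801%

68.3801%


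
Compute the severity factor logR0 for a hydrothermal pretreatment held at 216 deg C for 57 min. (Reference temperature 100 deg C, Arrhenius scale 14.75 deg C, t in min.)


logR0 = log10(t * exp((T - 100) / 14.75))
= log10(57 * exp((216 - 100) / 14.75))
= 5.1713

5.1713


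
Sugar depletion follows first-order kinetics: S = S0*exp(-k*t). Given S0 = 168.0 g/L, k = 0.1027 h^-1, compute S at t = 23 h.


S = S0 * exp(-k * t)
S = 168.0 * exp(-0.1027 * 23)
S = 15.8293 g/L

15.8293 g/L


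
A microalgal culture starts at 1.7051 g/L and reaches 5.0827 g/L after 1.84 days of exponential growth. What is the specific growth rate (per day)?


mu = ln(X2/X1) / dt
= ln(5.0827/1.7051) / 1.84
= 0.5936 per day

0.5936 per day


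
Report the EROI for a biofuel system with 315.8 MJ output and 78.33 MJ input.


EROI = E_out / E_in
= 315.8 / 78.33
= 4.0317

4.0317


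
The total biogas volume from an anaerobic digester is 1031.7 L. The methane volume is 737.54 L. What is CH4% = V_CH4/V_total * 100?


CH4% = V_CH4 / V_total * 100
= 737.54 / 1031.7 * 100
= 71.4878%

71.4878%


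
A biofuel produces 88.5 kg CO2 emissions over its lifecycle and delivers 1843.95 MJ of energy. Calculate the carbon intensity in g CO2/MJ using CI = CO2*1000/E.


CI = CO2 * 1000 / E
= 88.5 * 1000 / 1843.95
= 47.9948 g CO2/MJ

47.9948 g CO2/MJ


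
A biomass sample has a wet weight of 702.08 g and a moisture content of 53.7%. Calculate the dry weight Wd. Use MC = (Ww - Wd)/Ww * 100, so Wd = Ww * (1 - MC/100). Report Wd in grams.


Wd = Ww * (1 - MC/100)
= 702.08 * (1 - 53.7/100)
= 325.0630 g

325.0630 g


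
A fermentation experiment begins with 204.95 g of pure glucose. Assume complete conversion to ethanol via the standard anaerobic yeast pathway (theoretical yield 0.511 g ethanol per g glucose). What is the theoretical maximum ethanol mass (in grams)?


Theoretical ethanol yield: m_EtOH = 0.511 * m_glucose
m_EtOH = 0.511 * 204.95 = 104.7294 g

104.7294 g


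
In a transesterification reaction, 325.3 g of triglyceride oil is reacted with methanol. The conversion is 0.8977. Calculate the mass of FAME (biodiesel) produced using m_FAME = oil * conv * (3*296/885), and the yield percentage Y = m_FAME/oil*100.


m_FAME = oil * conv * (3 * 296 / 885) = oil * conv * (888/885)
= 325.3 * 0.8977 * 888 / 885
= 293.0117 g
Y = m_FAME / oil * 100 = conv * (888/885) * 100
= 0.8977 * 888 / 885 * 100
= 90.07%

293.0117 g FAME; Y = 90.07%


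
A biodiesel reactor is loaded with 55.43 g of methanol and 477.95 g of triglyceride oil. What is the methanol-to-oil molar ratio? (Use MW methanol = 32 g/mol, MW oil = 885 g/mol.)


Molar ratio = n_MeOH / n_oil = (MeOH/32) / (oil/885) = (MeOH * 885) / (32 * oil)
= (55.43 * 885) / (32 * 477.95)
= 3.2074

3.2074


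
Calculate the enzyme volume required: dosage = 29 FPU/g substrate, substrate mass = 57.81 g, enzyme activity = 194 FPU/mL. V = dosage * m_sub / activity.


V = dosage * m_sub / activity
V = 29 * 57.81 / 194
V = 8.6417 mL

8.6417 mL


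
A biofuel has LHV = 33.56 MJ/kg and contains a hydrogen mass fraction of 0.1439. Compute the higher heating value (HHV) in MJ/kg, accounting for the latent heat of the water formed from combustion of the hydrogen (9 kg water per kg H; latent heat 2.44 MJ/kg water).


HHV = LHV + H_frac * 9 * 2.44
= 33.56 + 0.1439 * 9 * 2.44
= 36.7200 MJ/kg

36.7200 MJ/kg


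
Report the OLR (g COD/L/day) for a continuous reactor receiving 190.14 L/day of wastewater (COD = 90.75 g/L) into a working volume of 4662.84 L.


OLR = Q * S / V
= 190.14 * 90.75 / 4662.84
= 3.7006 g/L/day

3.7006 g/L/day


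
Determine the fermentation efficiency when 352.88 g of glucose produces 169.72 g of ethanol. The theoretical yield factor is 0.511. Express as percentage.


Fermentation efficiency = (actual / (0.511 * glucose)) * 100
= (169.72 / (0.511 * 352.88)) * 100
= 94.1207%

94.1207%


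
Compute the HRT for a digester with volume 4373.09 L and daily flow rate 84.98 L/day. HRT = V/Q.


HRT = V / Q
= 4373.09 / 84.98
= 51.4602 days

51.4602 days


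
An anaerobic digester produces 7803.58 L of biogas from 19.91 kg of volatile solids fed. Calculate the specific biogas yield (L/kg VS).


Y = V / VS
= 7803.58 / 19.91
= 391.9427 L/kg VS

391.9427 L/kg VS


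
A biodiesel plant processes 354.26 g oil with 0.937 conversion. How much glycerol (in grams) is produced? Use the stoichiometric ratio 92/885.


glycerol = oil * conv * (92/885)
= 354.26 * 0.937 * 92 / 885
= 34.5069 g

34.5069 g


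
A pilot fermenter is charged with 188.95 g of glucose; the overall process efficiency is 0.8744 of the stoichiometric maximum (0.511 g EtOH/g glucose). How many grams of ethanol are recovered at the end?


Actual ethanol: m = 0.511 * 188.95 * 0.8744
m = 84.4263 g

84.4263 g


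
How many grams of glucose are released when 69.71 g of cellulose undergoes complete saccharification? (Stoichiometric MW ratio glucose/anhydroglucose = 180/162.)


glucose = cellulose * 180/162
= 69.71 * 180/162
= 77.4556 g

77.4556 g


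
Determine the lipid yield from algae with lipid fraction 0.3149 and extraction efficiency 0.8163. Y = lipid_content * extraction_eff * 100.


Y = lipid_content * extraction_eff * 100
= 0.3149 * 0.8163 * 100
= 25.7053%

25.7053%


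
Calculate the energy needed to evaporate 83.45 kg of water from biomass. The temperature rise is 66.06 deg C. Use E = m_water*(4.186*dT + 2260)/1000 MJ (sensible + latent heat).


E = m_water * (4.186 * dT + 2260) / 1000
= 83.45 * (4.186 * 66.06 + 2260) / 1000
= 211.6732 MJ

211.6732 MJ


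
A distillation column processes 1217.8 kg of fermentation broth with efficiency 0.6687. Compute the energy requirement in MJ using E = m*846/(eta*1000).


E = m * 846 / (eta * 1000)
= 1217.8 * 846 / (0.6687 * 1000)
= 1540.6891 MJ

1540.6891 MJ


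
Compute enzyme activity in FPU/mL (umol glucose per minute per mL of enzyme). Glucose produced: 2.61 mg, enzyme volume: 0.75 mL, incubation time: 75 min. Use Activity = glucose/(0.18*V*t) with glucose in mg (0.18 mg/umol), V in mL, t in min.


Activity = glucose_mg / (0.18 mg/umol * V_mL * t_min)
= 2.61 / (0.18 * 0.75 * 75)
= 0.2578 FPU/mL

0.2578 FPU/mL


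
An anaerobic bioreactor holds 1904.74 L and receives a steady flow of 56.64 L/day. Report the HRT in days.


HRT = V / Q
= 1904.74 / 56.64
= 33.6289 days

33.6289 days


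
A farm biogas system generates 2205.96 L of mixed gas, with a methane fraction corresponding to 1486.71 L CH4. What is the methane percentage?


CH4% = V_CH4 / V_total * 100
= 1486.71 / 2205.96 * 100
= 67.3951%

67.3951%


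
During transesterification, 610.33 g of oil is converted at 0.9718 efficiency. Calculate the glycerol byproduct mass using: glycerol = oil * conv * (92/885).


glycerol = oil * conv * (92/885)
= 610.33 * 0.9718 * 92 / 885
= 61.6575 g

61.6575 g


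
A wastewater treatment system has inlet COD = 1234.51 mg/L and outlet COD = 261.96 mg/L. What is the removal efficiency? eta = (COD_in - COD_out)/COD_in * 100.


eta = (COD_in - COD_out) / COD_in * 100
= (1234.51 - 261.96) / 1234.51 * 100
= 78.7802%

78.7802%


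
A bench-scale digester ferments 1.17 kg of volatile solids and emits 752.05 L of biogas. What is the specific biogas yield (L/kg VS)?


Y = V / VS
= 752.05 / 1.17
= 642.7778 L/kg VS

642.7778 L/kg VS


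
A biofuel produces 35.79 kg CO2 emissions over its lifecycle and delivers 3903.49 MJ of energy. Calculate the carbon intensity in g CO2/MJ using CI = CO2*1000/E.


CI = CO2 * 1000 / E
= 35.79 * 1000 / 3903.49
= 9.1687 g CO2/MJ

9.1687 g CO2/MJ


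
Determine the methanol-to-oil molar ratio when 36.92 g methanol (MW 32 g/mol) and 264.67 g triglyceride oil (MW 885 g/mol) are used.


Molar ratio = n_MeOH / n_oil = (MeOH/32) / (oil/885) = (MeOH * 885) / (32 * oil)
= (36.92 * 885) / (32 * 264.67)
= 3.8579

3.8579


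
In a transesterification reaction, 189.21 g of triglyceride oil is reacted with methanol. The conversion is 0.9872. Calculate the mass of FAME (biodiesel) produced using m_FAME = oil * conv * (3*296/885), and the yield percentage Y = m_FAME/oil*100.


m_FAME = oil * conv * (3 * 296 / 885) = oil * conv * (888/885)
= 189.21 * 0.9872 * 888 / 885
= 187.4213 g
Y = m_FAME / oil * 100 = conv * (888/885) * 100
= 0.9872 * 888 / 885 * 100
= 99.05%

187.4213 g FAME; Y = 99.05%


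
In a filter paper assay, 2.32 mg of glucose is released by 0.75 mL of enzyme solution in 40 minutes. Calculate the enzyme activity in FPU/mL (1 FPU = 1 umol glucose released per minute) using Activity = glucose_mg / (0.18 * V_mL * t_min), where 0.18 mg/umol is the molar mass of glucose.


Activity = glucose_mg / (0.18 mg/umol * V_mL * t_min)
= 2.32 / (0.18 * 0.75 * 40)
= 0.4296 FPU/mL

0.4296 FPU/mL


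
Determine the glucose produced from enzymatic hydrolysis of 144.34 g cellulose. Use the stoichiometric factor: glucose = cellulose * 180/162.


glucose = cellulose * 180/162
= 144.34 * 180/162
= 160.3778 g

160.3778 g


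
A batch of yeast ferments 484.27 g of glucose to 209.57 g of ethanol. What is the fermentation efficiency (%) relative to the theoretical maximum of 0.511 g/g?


Fermentation efficiency = (actual / (0.511 * glucose)) * 100
= (209.57 / (0.511 * 484.27)) * 100
= 84.6878%

84.6878%


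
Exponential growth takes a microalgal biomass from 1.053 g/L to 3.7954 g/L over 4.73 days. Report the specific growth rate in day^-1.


mu = ln(X2/X1) / dt
= ln(3.7954/1.053) / 4.73
= 0.2711 per day

0.2711 per day
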